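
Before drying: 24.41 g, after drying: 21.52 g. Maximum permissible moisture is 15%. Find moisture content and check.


Moisture content = 11.8%
Acceptable: Yes

MC = (24.41 - 21.52) / 24.41 x 100 = 11.8%
Maximum: 15%
Acceptable: Yes


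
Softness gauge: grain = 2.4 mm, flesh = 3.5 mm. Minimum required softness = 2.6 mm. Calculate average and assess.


Average = (2.4 + 3.5) / 2 = 2.95 mm
Minimum = 2.6 mm
Meets requirement: Yes


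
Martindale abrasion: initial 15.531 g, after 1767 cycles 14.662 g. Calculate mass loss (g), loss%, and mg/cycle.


Mass loss = 0.869 g
Loss = 5.60%
Rate = 0.492 mg/cycle

Loss = 15.531 - 14.662 = 0.869 g
Loss% = 0.869 / 15.531 x 100 = 5.60%
Rate = 0.869 / 1767 x 1000 = 0.492 mg/cycle


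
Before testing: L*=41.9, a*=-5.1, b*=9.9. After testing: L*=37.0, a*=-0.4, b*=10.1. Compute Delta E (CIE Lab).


dL = 37.0 - 41.9 = -4.9
da = -0.4 - (-5.1) = 4.7
db = 10.1 - 9.9 = 0.2
dE = sqrt((-4.9)^2 + (4.7)^2 + (0.2)^2) = 6.79


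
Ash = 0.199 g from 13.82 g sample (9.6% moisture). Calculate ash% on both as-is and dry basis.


As-is ash = 1.44%
Dry-basis ash = 1.59%

As-is ash% = 0.199 / 13.82 x 100 = 1.44%
Dry mass = 13.82 x (100 - 9.6) / 100 = 12.49328 g
Dry-basis ash% = 0.199 / 12.49328 x 100 = 1.59%


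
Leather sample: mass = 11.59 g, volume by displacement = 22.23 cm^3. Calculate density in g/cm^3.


0.521 g/cm^3

Density = mass / volume
Density = 11.59 / 22.23 = 0.521 g/cm^3


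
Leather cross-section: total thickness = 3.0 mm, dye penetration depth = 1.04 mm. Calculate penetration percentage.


Penetration% = 1.04 / 3.0 x 100
Penetration = 34.7%


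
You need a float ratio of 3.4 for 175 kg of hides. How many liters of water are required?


Water = hide weight x target ratio
Water = 175 x 3.4 = 595.0 L


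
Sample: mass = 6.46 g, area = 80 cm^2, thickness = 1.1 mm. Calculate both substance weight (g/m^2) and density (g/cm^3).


SW = 6.46 / 80 x 10000 = 807.5 g/m^2
Volume = 80 x 1.1 / 10 = 8.80 cm^3
Density = 6.46 / 8.80 = 0.734 g/cm^3


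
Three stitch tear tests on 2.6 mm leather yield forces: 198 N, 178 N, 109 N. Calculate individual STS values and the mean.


STS1 = 76.2 N/mm
STS2 = 68.5 N/mm
STS3 = 41.9 N/mm
Mean = 62.2 N/mm

STS1 = 198 / 2.6 = 76.2 N/mm
STS2 = 178 / 2.6 = 68.5 N/mm
STS3 = 109 / 2.6 = 41.9 N/mm
Mean = (76.2 + 68.5 + 41.9) / 3 = 62.2 N/mm


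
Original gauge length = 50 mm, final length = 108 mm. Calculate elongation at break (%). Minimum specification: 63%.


Elongation = 116.0%
Meets spec: Yes

Extension = 108 - 50 = 58 mm
Elongation = 58 / 50 x 100 = 116.0%
Minimum required: 63%
Meets specification: Yes


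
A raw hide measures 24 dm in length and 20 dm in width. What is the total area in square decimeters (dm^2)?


Area = length x width
Area = 24 x 20 = 480 dm^2


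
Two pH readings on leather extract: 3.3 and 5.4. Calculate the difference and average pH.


Difference = |3.3 - 5.4| = 2.1
Average = (3.3 + 5.4) / 2 = 4.35


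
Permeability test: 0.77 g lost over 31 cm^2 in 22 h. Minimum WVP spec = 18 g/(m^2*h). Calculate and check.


WVP = 0.77 / (31 x 22) x 10000 = 11.29 g/(m^2*h)
Minimum: 18 g/(m^2*h)
Meets spec: No


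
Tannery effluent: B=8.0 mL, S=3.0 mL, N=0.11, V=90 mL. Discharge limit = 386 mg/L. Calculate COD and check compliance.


COD = (8.0 - 3.0) x 0.11 x 8000 / 90 = 48.9 mg/L
Limit: 386 mg/L
Compliant: Yes


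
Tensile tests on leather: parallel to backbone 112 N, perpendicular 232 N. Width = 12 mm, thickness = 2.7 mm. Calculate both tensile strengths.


Area = 12 x 2.7 = 32.4 mm^2
TS (parallel) = 112 / 32.4 = 3.46 N/mm^2
TS (perpendicular) = 232 / 32.4 = 7.16 N/mm^2


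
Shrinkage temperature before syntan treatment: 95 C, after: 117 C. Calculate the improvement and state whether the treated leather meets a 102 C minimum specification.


Improvement = 117 - 95 = 22 C
Spec check: 117 C >= 102 C? Yes


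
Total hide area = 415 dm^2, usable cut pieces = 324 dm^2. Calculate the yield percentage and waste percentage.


Yield = 324 / 415 x 100 = 78.1%
Waste = 415 - 324 = 91 dm^2
Waste% = 100 - 78.1 = 21.9%


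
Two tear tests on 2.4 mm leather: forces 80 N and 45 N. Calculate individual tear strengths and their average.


Tear 1 = 33.3 N/mm
Tear 2 = 18.8 N/mm
Average = 26.1 N/mm

Tear 1 = 80 / 2.4 = 33.3 N/mm
Tear 2 = 45 / 2.4 = 18.8 N/mm
Average = (33.3 + 18.8) / 2 = 26.1 N/mm


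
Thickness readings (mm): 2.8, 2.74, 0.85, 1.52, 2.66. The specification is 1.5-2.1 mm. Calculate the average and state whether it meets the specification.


Sum = 10.57
Average = 10.57 / 5 = 2.11 mm
Specification range: 1.5 to 2.1 mm
Within spec: No


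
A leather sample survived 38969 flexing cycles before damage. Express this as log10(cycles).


4.59

log10(38969) = 4.59


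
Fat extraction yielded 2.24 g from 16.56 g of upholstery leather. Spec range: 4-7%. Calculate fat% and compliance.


Fat% = 2.24 / 16.56 x 100 = 13.5%
Spec range: 4-7%
Compliant: No


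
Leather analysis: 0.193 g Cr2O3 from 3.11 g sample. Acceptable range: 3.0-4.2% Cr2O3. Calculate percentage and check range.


Cr2O3 = 6.21%
Within range: No

Cr2O3% = 0.193 / 3.11 x 100 = 6.21%
Acceptable range: 3.0 to 4.2%
Within range: No


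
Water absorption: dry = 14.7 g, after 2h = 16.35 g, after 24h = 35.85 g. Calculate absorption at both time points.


2h absorption = 11.2%
24h absorption = 143.9%


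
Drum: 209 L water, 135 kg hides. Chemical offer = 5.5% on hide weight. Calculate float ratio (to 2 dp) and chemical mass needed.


Float ratio = 209 / 135 = 1.55
Chemical = 135 x 5.5 / 100 = 7.425 kg


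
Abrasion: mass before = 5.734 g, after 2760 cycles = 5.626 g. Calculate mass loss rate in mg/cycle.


Mass loss = 5.734 - 5.626 = 0.108 g
Rate = 0.108 / 2760 x 1000 = 0.039 mg/cycle


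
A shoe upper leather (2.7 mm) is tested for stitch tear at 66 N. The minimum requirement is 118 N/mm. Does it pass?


STS = 66 / 2.7 = 24.4 N/mm
Minimum required: 118 N/mm
Passes: No


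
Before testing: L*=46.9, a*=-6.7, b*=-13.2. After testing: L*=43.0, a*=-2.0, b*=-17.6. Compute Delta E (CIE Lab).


Delta E = 7.53

dL = 43.0 - 46.9 = -3.9
da = -2.0 - (-6.7) = 4.7
db = -17.6 - (-13.2) = -4.4
dE = sqrt((-3.9)^2 + (4.7)^2 + (-4.4)^2) = 7.53


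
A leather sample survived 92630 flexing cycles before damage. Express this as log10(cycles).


4.97

log10(92630) = 4.97


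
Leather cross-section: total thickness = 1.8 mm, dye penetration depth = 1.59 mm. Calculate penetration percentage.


88.3%


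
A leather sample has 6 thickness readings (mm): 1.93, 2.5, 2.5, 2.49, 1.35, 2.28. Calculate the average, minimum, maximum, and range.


Average = 2.18 mm
Min = 1.35 mm
Max = 2.5 mm
Range = 1.15 mm

Sum = 13.05
Average = 13.05 / 6 = 2.18 mm
Minimum = 1.35 mm
Maximum = 2.5 mm
Range = 2.5 - 1.35 = 1.15 mm


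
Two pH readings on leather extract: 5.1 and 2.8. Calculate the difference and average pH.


Difference = |5.1 - 2.8| = 2.3
Average = (5.1 + 2.8) / 2 = 3.95


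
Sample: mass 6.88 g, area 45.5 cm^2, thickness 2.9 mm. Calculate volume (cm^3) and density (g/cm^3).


Volume = 13.195 cm^3
Density = 0.521 g/cm^3

Thickness in cm = 2.9 / 10 = 0.29 cm
Volume = 45.5 x 0.29 = 13.195 cm^3
Density = 6.88 / 13.195 = 0.521 g/cm^3


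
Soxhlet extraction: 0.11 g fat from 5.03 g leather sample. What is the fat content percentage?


Fat content = 0.11 / 5.03 x 100
Fat = 2.2%


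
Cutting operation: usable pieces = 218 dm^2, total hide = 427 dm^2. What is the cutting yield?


51.1%

Yield = usable / total x 100
Yield = 218 / 427 x 100 = 51.1%


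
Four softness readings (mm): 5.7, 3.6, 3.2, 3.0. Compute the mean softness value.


3.88 mm

Sum = 5.7 + 3.6 + 3.2 + 3.0
Mean = 15.5 / 4 = 3.88 mm


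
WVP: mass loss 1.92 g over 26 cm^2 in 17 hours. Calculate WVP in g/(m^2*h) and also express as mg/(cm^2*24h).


WVP = 1.92 / (26 x 17) x 10000 = 43.44 g/(m^2*h)
Mass loss in mg = 1.92 x 1000 = 1920 mg
Per cm^2 per 24h in mg: 1920 x 24 / (26 x 17) = 46080 / 442 = 104.25 mg/(cm^2*24h)


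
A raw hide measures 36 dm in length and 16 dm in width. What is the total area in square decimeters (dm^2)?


Area = length x width
Area = 36 x 16 = 576 dm^2


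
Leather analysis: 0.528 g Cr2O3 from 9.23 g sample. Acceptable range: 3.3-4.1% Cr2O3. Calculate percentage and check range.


Cr2O3% = 0.528 / 9.23 x 100 = 5.72%
Acceptable range: 3.3 to 4.1%
Within range: No


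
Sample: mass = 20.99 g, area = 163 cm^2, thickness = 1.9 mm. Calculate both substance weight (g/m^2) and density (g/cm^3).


SW = 20.99 / 163 x 10000 = 1287.7 g/m^2
Volume = 163 x 1.9 / 10 = 30.97 cm^3
Density = 20.99 / 30.97 = 0.678 g/cm^3


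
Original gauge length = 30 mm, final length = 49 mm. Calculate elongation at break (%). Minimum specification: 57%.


Extension = 49 - 30 = 19 mm
Elongation = 19 / 30 x 100 = 63.3%
Minimum required: 57%
Meets specification: Yes


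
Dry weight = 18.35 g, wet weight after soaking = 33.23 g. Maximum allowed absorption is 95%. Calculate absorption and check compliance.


WA = (33.23 - 18.35) / 18.35 x 100 = 81.1%
Maximum allowed: 95%
Compliant: Yes


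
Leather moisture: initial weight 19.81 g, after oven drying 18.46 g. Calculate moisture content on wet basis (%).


Moisture = 19.81 - 18.46 = 1.35 g
MC = 1.35 / 19.81 x 100 = 6.8%


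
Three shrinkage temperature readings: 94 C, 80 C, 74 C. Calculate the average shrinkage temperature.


82.7 C

Average = (94 + 80 + 74) / 3
Average = 248 / 3 = 82.7 C


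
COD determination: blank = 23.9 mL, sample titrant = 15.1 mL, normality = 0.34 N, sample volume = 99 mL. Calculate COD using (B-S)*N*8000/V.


COD = (23.9 - 15.1) x 0.34 x 8000 / 99
COD = 8.8 x 0.34 x 8000 / 99
COD = 241.8 mg/L


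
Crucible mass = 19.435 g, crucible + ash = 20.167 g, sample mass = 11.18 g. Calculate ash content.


Ash mass = 0.732 g
Ash content = 6.55%


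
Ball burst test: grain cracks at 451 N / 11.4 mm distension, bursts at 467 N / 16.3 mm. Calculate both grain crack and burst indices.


Crack index = 451 / 11.4 = 39.6 N/mm
Burst index = 467 / 16.3 = 28.7 N/mm


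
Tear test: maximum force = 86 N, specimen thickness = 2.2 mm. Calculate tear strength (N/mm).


39.1 N/mm


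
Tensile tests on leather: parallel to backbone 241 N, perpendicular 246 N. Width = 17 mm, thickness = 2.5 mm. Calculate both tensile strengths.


Area = 17 x 2.5 = 42.5 mm^2
TS (parallel) = 241 / 42.5 = 5.67 N/mm^2
TS (perpendicular) = 246 / 42.5 = 5.79 N/mm^2


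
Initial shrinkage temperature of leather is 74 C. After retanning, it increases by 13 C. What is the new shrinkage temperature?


87 C

New Ts = 74 + 13 = 87 C


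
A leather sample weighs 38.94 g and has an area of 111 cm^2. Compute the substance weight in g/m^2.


3508.1 g/m^2


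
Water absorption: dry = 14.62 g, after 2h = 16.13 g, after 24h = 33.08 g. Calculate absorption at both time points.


2h absorption = 10.3%
24h absorption = 126.3%

WA (2h) = (16.13 - 14.62) / 14.62 x 100 = 10.3%
WA (24h) = (33.08 - 14.62) / 14.62 x 100 = 126.3%


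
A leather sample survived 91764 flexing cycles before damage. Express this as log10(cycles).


4.96

log10(91764) = 4.96


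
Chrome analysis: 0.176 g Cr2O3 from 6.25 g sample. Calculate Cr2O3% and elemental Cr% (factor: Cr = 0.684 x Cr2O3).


Cr2O3% = 0.176 / 6.25 x 100 = 2.82%
Cr% = 2.82 x 0.684 = 1.93%


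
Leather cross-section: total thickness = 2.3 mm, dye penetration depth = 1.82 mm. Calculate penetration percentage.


Penetration% = 1.82 / 2.3 x 100
Penetration = 79.1%


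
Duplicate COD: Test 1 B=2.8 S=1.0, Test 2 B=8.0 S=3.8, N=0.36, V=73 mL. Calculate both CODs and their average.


COD1 = 71.0 mg/L
COD2 = 165.7 mg/L
Average = 118.4 mg/L

COD1 = (2.8 - 1.0) x 0.36 x 8000 / 73 = 71.0 mg/L
COD2 = (8.0 - 3.8) x 0.36 x 8000 / 73 = 165.7 mg/L
Average = (71.0 + 165.7) / 2 = 118.4 mg/L


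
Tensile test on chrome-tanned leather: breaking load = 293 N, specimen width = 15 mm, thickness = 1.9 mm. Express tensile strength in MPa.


10.28 MPa


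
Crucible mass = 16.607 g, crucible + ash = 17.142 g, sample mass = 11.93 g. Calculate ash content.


Ash mass = 17.142 - 16.607 = 0.535 g
Ash% = 0.535 / 11.93 x 100 = 4.48%


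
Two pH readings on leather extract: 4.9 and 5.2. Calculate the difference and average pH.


Difference = 0.3
Average pH = 5.05

Difference = |4.9 - 5.2| = 0.3
Average = (4.9 + 5.2) / 2 = 5.05


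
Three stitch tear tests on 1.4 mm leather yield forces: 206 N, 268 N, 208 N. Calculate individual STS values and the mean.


STS1 = 147.1 N/mm
STS2 = 191.4 N/mm
STS3 = 148.6 N/mm
Mean = 162.4 N/mm

STS1 = 206 / 1.4 = 147.1 N/mm
STS2 = 268 / 1.4 = 191.4 N/mm
STS3 = 208 / 1.4 = 148.6 N/mm
Mean = (147.1 + 191.4 + 148.6) / 3 = 162.4 N/mm


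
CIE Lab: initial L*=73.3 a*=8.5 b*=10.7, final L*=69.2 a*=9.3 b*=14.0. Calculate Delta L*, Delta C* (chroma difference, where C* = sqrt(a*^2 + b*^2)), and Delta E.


Delta L* = 69.2 - 73.3 = -4.1
C1* = sqrt((8.5)^2 + (10.7)^2) = 13.665
C2* = sqrt((9.3)^2 + (14.0)^2) = 16.807
Delta C* = 16.807 - 13.665 = 3.14
Delta E = sqrt((-4.1)^2 + (0.8)^2 + (3.3)^2) = 5.32


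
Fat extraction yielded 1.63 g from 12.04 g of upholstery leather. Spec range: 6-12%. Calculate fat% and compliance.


Fat content = 13.5%
Compliant: No


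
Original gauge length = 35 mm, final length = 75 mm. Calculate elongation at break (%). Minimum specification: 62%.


Elongation = 114.3%
Meets spec: Yes

Extension = 75 - 35 = 40 mm
Elongation = 40 / 35 x 100 = 114.3%
Minimum required: 62%
Meets specification: Yes


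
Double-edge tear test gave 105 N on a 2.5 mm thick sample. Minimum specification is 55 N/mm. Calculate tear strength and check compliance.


Tear strength = 42.0 N/mm
Compliant: No


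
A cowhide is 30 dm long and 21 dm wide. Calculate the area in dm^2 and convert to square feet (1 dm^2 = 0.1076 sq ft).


630 dm^2
67.79 sq ft

Area = 30 x 21 = 630 dm^2
Conversion: 630 x 0.1076 = 67.79 sq ft


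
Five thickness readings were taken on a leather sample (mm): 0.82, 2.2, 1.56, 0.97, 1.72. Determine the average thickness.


Sum = 0.82 + 2.2 + 1.56 + 0.97 + 1.72 = 7.27
Average = 7.27 / 5 = 1.45 mm


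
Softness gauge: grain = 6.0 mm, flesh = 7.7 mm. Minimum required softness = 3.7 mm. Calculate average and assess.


Average softness = 6.85 mm
Meets requirement: Yes

Average = (6.0 + 7.7) / 2 = 6.85 mm
Minimum = 3.7 mm
Meets requirement: Yes


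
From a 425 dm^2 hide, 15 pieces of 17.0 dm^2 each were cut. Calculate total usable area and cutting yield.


Total usable = 15 x 17.0 = 255.0 dm^2
Yield = 255.0 / 425 x 100 = 60.0%


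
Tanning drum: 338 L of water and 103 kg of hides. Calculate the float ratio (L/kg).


Float ratio = water / hide weight
Ratio = 338 / 103 = 3.3


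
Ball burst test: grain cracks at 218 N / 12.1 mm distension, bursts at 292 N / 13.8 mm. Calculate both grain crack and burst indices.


Crack index = 218 / 12.1 = 18.0 N/mm
Burst index = 292 / 13.8 = 21.2 N/mm


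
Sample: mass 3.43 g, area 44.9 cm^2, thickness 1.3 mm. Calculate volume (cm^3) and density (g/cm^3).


Thickness in cm = 1.3 / 10 = 0.13 cm
Volume = 44.9 x 0.13 = 5.837 cm^3
Density = 3.43 / 5.837 = 0.588 g/cm^3


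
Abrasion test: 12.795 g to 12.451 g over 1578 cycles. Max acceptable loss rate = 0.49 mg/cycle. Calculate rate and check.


Rate = 0.218 mg/cycle
Passes: Yes

Loss = 12.795 - 12.451 = 0.344 g
Rate = 0.344 g / 1578 cycles x 1000 = 0.218 mg/cycle
Max = 0.49 mg/cycle
Passes: Yes


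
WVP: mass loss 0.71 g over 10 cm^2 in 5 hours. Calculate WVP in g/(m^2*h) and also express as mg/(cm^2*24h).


WVP = 142.00 g/(m^2*h)
Daily rate = 340.80 mg/(cm^2*24h)


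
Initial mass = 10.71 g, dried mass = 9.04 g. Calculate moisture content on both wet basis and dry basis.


Wet basis = 15.6%
Dry basis = 18.5%

Moisture lost = 10.71 - 9.04 = 1.67 g
Wet basis MC = 1.67 / 10.71 x 100 = 15.6%
Dry basis MC = 1.67 / 9.04 x 100 = 18.5%


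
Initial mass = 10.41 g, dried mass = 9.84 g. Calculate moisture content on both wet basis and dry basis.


Moisture lost = 10.41 - 9.84 = 0.57 g
Wet basis MC = 0.57 / 10.41 x 100 = 5.5%
Dry basis MC = 0.57 / 9.84 x 100 = 5.8%


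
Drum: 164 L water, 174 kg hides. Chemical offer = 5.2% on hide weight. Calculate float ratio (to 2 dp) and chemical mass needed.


Float ratio = 0.94
Chemical needed = 9.048 kg


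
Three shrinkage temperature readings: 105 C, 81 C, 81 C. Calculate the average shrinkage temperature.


89.0 C

Average = (105 + 81 + 81) / 3
Average = 267 / 3 = 89.0 C


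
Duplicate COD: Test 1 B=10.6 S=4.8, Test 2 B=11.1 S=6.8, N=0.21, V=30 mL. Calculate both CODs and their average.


COD1 = (10.6 - 4.8) x 0.21 x 8000 / 30 = 324.8 mg/L
COD2 = (11.1 - 6.8) x 0.21 x 8000 / 30 = 240.8 mg/L
Average = (324.8 + 240.8) / 2 = 282.8 mg/L


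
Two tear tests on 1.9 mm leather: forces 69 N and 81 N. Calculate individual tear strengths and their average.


Tear 1 = 69 / 1.9 = 36.3 N/mm
Tear 2 = 81 / 1.9 = 42.6 N/mm
Average = (36.3 + 42.6) / 2 = 39.5 N/mm


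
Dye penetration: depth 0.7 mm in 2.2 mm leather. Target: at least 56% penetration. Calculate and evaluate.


Penetration = 31.8%
Meets target: No


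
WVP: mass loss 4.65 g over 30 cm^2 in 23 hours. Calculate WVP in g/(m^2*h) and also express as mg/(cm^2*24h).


WVP = 67.39 g/(m^2*h)
Daily rate = 161.74 mg/(cm^2*24h)

WVP = 4.65 / (30 x 23) x 10000 = 67.39 g/(m^2*h)
Mass loss in mg = 4.65 x 1000 = 4650 mg
Per cm^2 per 24h in mg: 4650 x 24 / (30 x 23) = 111600 / 690 = 161.74 mg/(cm^2*24h)


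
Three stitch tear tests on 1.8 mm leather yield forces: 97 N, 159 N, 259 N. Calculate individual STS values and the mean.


STS1 = 97 / 1.8 = 53.9 N/mm
STS2 = 159 / 1.8 = 88.3 N/mm
STS3 = 259 / 1.8 = 143.9 N/mm
Mean = (53.9 + 88.3 + 143.9) / 3 = 95.4 N/mm


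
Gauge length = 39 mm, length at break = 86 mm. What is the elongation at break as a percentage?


Extension = 86 - 39 = 47 mm
Elongation = 47 / 39 x 100 = 120.5%


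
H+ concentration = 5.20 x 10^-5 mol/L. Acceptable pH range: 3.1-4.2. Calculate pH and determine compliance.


pH = 4.28
Compliant: No

pH = -log10(5.20 x 10^-5) = 4.28
Range: 3.1 to 4.2
Compliant: No


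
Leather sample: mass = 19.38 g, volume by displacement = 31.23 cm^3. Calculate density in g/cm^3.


0.621 g/cm^3


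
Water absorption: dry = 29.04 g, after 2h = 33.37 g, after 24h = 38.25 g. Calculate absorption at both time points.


2h absorption = 14.9%
24h absorption = 31.7%

WA (2h) = (33.37 - 29.04) / 29.04 x 100 = 14.9%
WA (24h) = (38.25 - 29.04) / 29.04 x 100 = 31.7%


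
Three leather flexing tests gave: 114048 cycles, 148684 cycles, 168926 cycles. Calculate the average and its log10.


Average = (114048 + 148684 + 168926) / 3 = 143886 cycles
log10(143886) = 5.16


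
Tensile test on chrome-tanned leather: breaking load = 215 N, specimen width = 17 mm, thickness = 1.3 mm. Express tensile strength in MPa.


9.73 MPa

Cross-section = 17 x 1.3 = 22.1 mm^2
TS = 215 / 22.1 = 9.73 MPa
(1 N/mm^2 = 1 MPa)


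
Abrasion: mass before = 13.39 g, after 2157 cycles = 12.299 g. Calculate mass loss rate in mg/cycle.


0.506 mg/cycle

Mass loss = 13.39 - 12.299 = 1.091 g
Rate = 1.091 / 2157 x 1000 = 0.506 mg/cycle


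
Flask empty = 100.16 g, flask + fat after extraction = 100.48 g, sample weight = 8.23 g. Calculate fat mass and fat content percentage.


Fat mass = 100.48 - 100.16 = 0.32 g
Fat% = 0.32 / 8.23 x 100 = 3.9%


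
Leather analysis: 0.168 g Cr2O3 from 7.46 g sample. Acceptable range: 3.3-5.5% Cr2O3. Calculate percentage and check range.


Cr2O3 = 2.25%
Within range: No

Cr2O3% = 0.168 / 7.46 x 100 = 2.25%
Acceptable range: 3.3 to 5.5%
Within range: No


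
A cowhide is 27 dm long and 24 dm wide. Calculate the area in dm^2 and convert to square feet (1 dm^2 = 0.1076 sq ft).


Area = 27 x 24 = 648 dm^2
Conversion: 648 x 0.1076 = 69.72 sq ft


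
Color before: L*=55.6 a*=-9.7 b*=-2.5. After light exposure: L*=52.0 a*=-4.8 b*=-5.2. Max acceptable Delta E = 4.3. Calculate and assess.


Delta E = 6.65
Passes: No


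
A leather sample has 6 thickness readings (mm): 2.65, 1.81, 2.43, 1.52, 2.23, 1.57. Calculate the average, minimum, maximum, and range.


Average = 2.04 mm
Min = 1.52 mm
Max = 2.65 mm
Range = 1.13 mm

Sum = 12.21
Average = 12.21 / 6 = 2.04 mm
Minimum = 1.52 mm
Maximum = 2.65 mm
Range = 2.65 - 1.52 = 1.13 mm


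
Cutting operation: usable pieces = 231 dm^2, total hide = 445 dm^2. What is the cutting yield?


51.9%

Yield = usable / total x 100
Yield = 231 / 445 x 100 = 51.9%


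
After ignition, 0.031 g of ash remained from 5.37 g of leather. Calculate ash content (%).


0.58%

Ash% = 0.031 / 5.37 x 100
Ash% = 0.58%


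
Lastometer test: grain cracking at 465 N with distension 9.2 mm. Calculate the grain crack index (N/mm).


Grain crack index = force / distension
Index = 465 / 9.2 = 50.5 N/mm


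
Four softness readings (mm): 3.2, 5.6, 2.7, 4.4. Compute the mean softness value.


3.98 mm

Sum = 3.2 + 5.6 + 2.7 + 4.4
Mean = 15.9 / 4 = 3.98 mm


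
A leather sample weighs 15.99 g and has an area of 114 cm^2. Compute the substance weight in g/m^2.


Substance weight = mass / area x 10000
SW = 15.99 / 114 x 10000
SW = 1402.6 g/m^2


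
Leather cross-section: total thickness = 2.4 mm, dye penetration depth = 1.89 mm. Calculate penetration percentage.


Penetration% = 1.89 / 2.4 x 100
Penetration = 78.8%


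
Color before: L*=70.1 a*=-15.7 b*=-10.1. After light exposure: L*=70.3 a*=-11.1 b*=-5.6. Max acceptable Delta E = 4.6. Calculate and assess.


dL = 0.2, da = 4.6, db = 4.5
dE = sqrt((0.2)^2 + (4.6)^2 + (4.5)^2) = 6.44
Max = 4.6
Passes: No


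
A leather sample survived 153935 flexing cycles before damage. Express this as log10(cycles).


log10(153935) = 5.19


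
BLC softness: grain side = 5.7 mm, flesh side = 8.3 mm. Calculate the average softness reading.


7.00 mm

Average = (5.7 + 8.3) / 2
Average = 7.00 mm


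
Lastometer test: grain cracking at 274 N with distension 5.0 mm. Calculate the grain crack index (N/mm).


Grain crack index = force / distension
Index = 274 / 5.0 = 54.8 N/mm


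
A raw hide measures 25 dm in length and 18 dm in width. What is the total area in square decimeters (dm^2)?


450 dm^2

Area = length x width
Area = 25 x 18 = 450 dm^2


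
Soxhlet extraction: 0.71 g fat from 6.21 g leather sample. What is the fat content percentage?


11.4%

Fat content = 0.71 / 6.21 x 100
Fat = 11.4%


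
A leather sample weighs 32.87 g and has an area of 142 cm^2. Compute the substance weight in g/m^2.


Substance weight = mass / area x 10000
SW = 32.87 / 142 x 10000
SW = 2314.8 g/m^2


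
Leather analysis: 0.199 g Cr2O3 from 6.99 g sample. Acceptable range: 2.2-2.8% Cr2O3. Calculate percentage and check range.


Cr2O3% = 0.199 / 6.99 x 100 = 2.85%
Acceptable range: 2.2 to 2.8%
Within range: No


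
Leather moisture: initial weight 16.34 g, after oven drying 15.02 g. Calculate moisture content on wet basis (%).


8.1%


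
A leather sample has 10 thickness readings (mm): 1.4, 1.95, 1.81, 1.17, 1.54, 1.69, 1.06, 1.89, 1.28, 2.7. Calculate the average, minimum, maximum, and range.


Sum = 16.49
Average = 16.49 / 10 = 1.65 mm
Minimum = 1.06 mm
Maximum = 2.7 mm
Range = 2.7 - 1.06 = 1.64 mm


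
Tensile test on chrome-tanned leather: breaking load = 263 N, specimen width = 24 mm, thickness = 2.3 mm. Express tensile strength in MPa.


Cross-section = 24 x 2.3 = 55.2 mm^2
TS = 263 / 55.2 = 4.76 MPa
(1 N/mm^2 = 1 MPa)


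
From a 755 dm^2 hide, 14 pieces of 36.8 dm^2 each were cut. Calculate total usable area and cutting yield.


Total usable = 14 x 36.8 = 515.2 dm^2
Yield = 515.2 / 755 x 100 = 68.2%


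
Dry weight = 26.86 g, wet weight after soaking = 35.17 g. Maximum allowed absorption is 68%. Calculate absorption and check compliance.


Absorption = 30.9%
Compliant: Yes

WA = (35.17 - 26.86) / 26.86 x 100 = 30.9%
Maximum allowed: 68%
Compliant: Yes


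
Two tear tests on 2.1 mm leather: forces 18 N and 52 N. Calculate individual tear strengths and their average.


Tear 1 = 18 / 2.1 = 8.6 N/mm
Tear 2 = 52 / 2.1 = 24.8 N/mm
Average = (8.6 + 24.8) / 2 = 16.7 N/mm


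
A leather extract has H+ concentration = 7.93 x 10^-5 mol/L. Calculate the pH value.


pH = -log10[H+]
pH = -log10(7.93 x 10^-5) = 4.10


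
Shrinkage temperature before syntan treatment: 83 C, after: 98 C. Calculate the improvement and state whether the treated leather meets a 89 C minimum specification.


Improvement = 98 - 83 = 15 C
Spec check: 98 C >= 89 C? Yes


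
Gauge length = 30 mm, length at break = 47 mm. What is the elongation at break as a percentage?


Extension = 47 - 30 = 17 mm
Elongation = 17 / 30 x 100 = 56.7%


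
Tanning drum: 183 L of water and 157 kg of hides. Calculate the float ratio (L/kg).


1.2

Float ratio = water / hide weight
Ratio = 183 / 157 = 1.2


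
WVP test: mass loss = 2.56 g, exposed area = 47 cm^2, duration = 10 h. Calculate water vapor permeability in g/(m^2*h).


54.47 g/(m^2*h)


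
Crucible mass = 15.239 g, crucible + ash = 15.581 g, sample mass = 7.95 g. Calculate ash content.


Ash mass = 0.342 g
Ash content = 4.30%


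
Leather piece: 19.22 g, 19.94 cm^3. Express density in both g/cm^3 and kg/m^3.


Density = 19.22 / 19.94 = 0.964 g/cm^3
Convert: 0.964 x 1000 = 964 kg/m^3


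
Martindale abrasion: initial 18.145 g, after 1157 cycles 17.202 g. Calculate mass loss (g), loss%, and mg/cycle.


Loss = 18.145 - 17.202 = 0.943 g
Loss% = 0.943 / 18.145 x 100 = 5.20%
Rate = 0.943 / 1157 x 1000 = 0.815 mg/cycle


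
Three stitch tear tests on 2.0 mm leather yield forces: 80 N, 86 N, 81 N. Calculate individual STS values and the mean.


STS1 = 80 / 2.0 = 40.0 N/mm
STS2 = 86 / 2.0 = 43.0 N/mm
STS3 = 81 / 2.0 = 40.5 N/mm
Mean = (40.0 + 43.0 + 40.5) / 3 = 41.2 N/mm


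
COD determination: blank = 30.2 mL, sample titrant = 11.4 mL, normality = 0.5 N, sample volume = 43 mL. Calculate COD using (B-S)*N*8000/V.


1748.8 mg/L

COD = (30.2 - 11.4) x 0.5 x 8000 / 43
COD = 18.8 x 0.5 x 8000 / 43
COD = 1748.8 mg/L


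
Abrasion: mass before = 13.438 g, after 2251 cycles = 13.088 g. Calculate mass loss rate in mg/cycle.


Mass loss = 13.438 - 13.088 = 0.350 g
Rate = 0.350 / 2251 x 1000 = 0.155 mg/cycle


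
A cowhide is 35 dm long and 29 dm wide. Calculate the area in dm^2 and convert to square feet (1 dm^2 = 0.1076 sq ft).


Area = 35 x 29 = 1015 dm^2
Conversion: 1015 x 0.1076 = 109.21 sq ft


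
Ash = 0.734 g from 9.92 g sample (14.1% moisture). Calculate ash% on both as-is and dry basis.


As-is ash% = 0.734 / 9.92 x 100 = 7.40%
Dry mass = 9.92 x (100 - 14.1) / 100 = 8.52128 g
Dry-basis ash% = 0.734 / 8.52128 x 100 = 8.61%


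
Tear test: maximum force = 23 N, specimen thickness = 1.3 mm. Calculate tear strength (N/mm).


17.7 N/mm


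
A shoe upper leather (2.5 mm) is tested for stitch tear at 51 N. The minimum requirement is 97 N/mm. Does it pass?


STS = 51 / 2.5 = 20.4 N/mm
Minimum required: 97 N/mm
Passes: No


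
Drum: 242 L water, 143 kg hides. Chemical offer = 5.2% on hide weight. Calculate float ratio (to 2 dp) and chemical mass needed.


Float ratio = 1.69
Chemical needed = 7.436 kg

Float ratio = 242 / 143 = 1.69
Chemical = 143 x 5.2 / 100 = 7.436 kg


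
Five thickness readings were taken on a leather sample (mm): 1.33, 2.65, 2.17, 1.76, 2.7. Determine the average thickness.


2.12 mm

Sum = 1.33 + 2.65 + 2.17 + 1.76 + 2.7 = 10.61
Average = 10.61 / 5 = 2.12 mm


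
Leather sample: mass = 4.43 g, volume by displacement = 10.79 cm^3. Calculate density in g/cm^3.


0.411 g/cm^3

Density = mass / volume
Density = 4.43 / 10.79 = 0.411 g/cm^3


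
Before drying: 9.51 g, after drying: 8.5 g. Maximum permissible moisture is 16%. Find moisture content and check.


Moisture content = 10.6%
Acceptable: Yes

MC = (9.51 - 8.5) / 9.51 x 100 = 10.6%
Maximum: 16%
Acceptable: Yes


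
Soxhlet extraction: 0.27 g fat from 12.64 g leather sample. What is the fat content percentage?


2.1%

Fat content = 0.27 / 12.64 x 100
Fat = 2.1%


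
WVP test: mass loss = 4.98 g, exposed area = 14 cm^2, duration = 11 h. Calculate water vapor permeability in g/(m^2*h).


323.38 g/(m^2*h)

WVP = mass_loss / (area x time) x 10000
WVP = 4.98 / (14 x 11) x 10000
WVP = 4.98 / 154 x 10000 = 323.38 g/(m^2*h)


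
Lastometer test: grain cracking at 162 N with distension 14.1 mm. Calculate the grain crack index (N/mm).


Grain crack index = force / distension
Index = 162 / 14.1 = 11.5 N/mm


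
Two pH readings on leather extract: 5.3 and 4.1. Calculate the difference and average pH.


Difference = |5.3 - 4.1| = 1.2
Average = (5.3 + 4.1) / 2 = 4.70


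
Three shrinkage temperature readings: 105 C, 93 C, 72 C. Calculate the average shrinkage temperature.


Average = (105 + 93 + 72) / 3
Average = 270 / 3 = 90.0 C


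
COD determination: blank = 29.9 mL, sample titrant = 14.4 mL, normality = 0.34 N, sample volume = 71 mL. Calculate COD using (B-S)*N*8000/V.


593.8 mg/L

COD = (29.9 - 14.4) x 0.34 x 8000 / 71
COD = 15.5 x 0.34 x 8000 / 71
COD = 593.8 mg/L


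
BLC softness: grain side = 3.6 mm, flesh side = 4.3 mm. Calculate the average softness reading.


3.95 mm

Average = (3.6 + 4.3) / 2
Average = 3.95 mm


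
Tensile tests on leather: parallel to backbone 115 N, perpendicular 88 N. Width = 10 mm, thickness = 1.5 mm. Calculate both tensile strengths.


Parallel = 7.67 N/mm^2
Perpendicular = 5.87 N/mm^2

Area = 10 x 1.5 = 15.0 mm^2
TS (parallel) = 115 / 15.0 = 7.67 N/mm^2
TS (perpendicular) = 88 / 15.0 = 5.87 N/mm^2


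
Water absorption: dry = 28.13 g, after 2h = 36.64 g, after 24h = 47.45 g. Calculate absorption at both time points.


WA (2h) = (36.64 - 28.13) / 28.13 x 100 = 30.3%
WA (24h) = (47.45 - 28.13) / 28.13 x 100 = 68.7%


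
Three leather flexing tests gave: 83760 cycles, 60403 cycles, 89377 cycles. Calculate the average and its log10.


Average = 77847 cycles
log10 = 4.89

Average = (83760 + 60403 + 89377) / 3 = 77847 cycles
log10(77847) = 4.89


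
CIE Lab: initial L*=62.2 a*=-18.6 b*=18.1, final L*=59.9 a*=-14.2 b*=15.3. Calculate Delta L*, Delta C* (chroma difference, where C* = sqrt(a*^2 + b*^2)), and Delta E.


Delta L* = 59.9 - 62.2 = -2.3
C1* = sqrt((-18.6)^2 + (18.1)^2) = 25.953
C2* = sqrt((-14.2)^2 + (15.3)^2) = 20.874
Delta C* = 20.874 - 25.953 = -5.08
Delta E = sqrt((-2.3)^2 + (4.4)^2 + (-2.8)^2) = 5.70


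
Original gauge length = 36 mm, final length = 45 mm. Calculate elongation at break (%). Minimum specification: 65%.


Elongation = 25.0%
Meets spec: No


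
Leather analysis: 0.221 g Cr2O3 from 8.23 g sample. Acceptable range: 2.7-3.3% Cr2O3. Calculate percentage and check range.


Cr2O3 = 2.69%
Within range: No


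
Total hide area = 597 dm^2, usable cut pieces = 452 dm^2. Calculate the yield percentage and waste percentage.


Yield = 75.7%
Waste = 24.3%

Yield = 452 / 597 x 100 = 75.7%
Waste = 597 - 452 = 145 dm^2
Waste% = 100 - 75.7 = 24.3%


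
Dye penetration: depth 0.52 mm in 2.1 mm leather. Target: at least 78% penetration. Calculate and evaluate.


Penetration = 0.52 / 2.1 x 100 = 24.8%
Target: 78%
Meets target: No


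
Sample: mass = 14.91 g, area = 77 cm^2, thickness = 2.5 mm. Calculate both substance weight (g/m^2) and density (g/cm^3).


SW = 14.91 / 77 x 10000 = 1936.4 g/m^2
Volume = 77 x 2.5 / 10 = 19.25 cm^3
Density = 14.91 / 19.25 = 0.775 g/cm^3


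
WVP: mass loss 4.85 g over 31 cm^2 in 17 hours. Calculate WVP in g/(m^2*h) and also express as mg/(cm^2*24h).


WVP = 92.03 g/(m^2*h)
Daily rate = 220.87 mg/(cm^2*24h)

WVP = 4.85 / (31 x 17) x 10000 = 92.03 g/(m^2*h)
Mass loss in mg = 4.85 x 1000 = 4850 mg
Per cm^2 per 24h in mg: 4850 x 24 / (31 x 17) = 116400 / 527 = 220.87 mg/(cm^2*24h)


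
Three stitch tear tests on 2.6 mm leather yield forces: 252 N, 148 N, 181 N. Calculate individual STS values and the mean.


STS1 = 96.9 N/mm
STS2 = 56.9 N/mm
STS3 = 69.6 N/mm
Mean = 74.5 N/mm

STS1 = 252 / 2.6 = 96.9 N/mm
STS2 = 148 / 2.6 = 56.9 N/mm
STS3 = 181 / 2.6 = 69.6 N/mm
Mean = (96.9 + 56.9 + 69.6) / 3 = 74.5 N/mm


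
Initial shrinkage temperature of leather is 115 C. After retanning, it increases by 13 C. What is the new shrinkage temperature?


128 C

New Ts = 115 + 13 = 128 C


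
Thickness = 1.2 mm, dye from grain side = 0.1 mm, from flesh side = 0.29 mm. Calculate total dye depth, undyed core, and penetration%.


Total dyed = 0.1 + 0.29 = 0.39 mm
Undyed core = 1.2 - 0.39 = 0.81 mm
Penetration = 0.39 / 1.2 x 100 = 32.5%


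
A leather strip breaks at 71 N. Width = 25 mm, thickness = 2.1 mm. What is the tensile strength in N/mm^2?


1.35 N/mm^2

Cross-sectional area = 25 x 2.1 = 52.5 mm^2
Tensile strength = 71 / 52.5 = 1.35 N/mm^2


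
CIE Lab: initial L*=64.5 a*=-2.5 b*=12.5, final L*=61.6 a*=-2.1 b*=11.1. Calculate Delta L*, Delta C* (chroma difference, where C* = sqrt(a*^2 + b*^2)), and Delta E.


Delta L* = 61.6 - 64.5 = -2.9
C1* = sqrt((-2.5)^2 + (12.5)^2) = 12.748
C2* = sqrt((-2.1)^2 + (11.1)^2) = 11.297
Delta C* = 11.297 - 12.748 = -1.45
Delta E = sqrt((-2.9)^2 + (0.4)^2 + (-1.4)^2) = 3.24


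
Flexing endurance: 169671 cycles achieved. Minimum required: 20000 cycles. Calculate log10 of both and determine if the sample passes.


log10(169671) = 5.23
log10(20000) = 4.30
Passes: Yes


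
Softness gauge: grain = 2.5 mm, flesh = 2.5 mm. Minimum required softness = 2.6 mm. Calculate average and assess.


Average softness = 2.50 mm
Meets requirement: No


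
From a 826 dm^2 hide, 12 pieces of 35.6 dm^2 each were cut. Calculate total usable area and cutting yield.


Total usable = 12 x 35.6 = 427.2 dm^2
Yield = 427.2 / 826 x 100 = 51.7%


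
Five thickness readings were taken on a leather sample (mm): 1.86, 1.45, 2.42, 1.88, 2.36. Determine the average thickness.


Sum = 1.86 + 1.45 + 2.42 + 1.88 + 2.36 = 9.97
Average = 9.97 / 5 = 1.99 mm


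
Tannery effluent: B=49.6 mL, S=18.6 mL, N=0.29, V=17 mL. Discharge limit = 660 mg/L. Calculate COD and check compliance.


COD = (49.6 - 18.6) x 0.29 x 8000 / 17 = 4230.6 mg/L
Limit: 660 mg/L
Compliant: No


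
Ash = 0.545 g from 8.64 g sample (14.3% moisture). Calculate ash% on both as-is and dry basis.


As-is ash% = 0.545 / 8.64 x 100 = 6.31%
Dry mass = 8.64 x (100 - 14.3) / 100 = 7.40448 g
Dry-basis ash% = 0.545 / 7.40448 x 100 = 7.36%


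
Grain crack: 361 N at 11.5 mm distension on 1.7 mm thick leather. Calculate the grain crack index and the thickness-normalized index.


Crack index = 31.4 N/mm
Normalized index = 18.5 N/mm per mm

Crack index = 361 / 11.5 = 31.4 N/mm
Normalized = 31.4 / 1.7 = 18.5 N/mm per mm


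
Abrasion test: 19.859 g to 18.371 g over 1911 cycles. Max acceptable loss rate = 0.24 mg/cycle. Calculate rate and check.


Loss = 19.859 - 18.371 = 1.488 g
Rate = 1.488 g / 1911 cycles x 1000 = 0.779 mg/cycle
Max = 0.24 mg/cycle
Passes: No


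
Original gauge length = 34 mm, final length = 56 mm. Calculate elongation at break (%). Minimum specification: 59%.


Elongation = 64.7%
Meets spec: Yes

Extension = 56 - 34 = 22 mm
Elongation = 22 / 34 x 100 = 64.7%
Minimum required: 59%
Meets specification: Yes


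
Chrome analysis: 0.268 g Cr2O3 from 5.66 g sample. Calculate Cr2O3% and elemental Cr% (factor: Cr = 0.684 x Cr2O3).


Cr2O3 = 4.73%
Cr = 3.24%


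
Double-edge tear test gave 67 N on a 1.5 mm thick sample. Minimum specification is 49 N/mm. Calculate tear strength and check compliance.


Tear strength = 67 / 1.5 = 44.7 N/mm
Required minimum = 49 N/mm
Compliant: No


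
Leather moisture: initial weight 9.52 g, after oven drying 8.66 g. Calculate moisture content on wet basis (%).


Moisture = 9.52 - 8.66 = 0.86 g
MC = 0.86 / 9.52 x 100 = 9.0%


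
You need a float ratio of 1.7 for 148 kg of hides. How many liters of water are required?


251.6 L


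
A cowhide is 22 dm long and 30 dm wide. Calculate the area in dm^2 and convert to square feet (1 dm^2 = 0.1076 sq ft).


660 dm^2
71.02 sq ft

Area = 22 x 30 = 660 dm^2
Conversion: 660 x 0.1076 = 71.02 sq ft


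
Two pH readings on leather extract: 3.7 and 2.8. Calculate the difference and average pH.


Difference = |3.7 - 2.8| = 0.9
Average = (3.7 + 2.8) / 2 = 3.25


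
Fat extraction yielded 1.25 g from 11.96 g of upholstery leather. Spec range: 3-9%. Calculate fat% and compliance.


Fat% = 1.25 / 11.96 x 100 = 10.5%
Spec range: 3-9%
Compliant: No


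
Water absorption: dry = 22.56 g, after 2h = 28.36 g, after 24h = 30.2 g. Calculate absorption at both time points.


2h absorption = 25.7%
24h absorption = 33.9%


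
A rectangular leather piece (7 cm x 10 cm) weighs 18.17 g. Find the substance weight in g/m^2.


Area = 7 x 10 = 70 cm^2
SW = 18.17 / 70 x 10000 = 2595.7 g/m^2


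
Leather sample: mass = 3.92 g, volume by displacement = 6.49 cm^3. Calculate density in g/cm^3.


Density = mass / volume
Density = 3.92 / 6.49 = 0.604 g/cm^3


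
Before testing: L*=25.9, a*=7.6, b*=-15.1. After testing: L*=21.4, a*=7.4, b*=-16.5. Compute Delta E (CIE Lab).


Delta E = 4.72

dL = 21.4 - 25.9 = -4.5
da = 7.4 - 7.6 = -0.2
db = -16.5 - (-15.1) = -1.4
dE = sqrt((-4.5)^2 + (-0.2)^2 + (-1.4)^2) = 4.72


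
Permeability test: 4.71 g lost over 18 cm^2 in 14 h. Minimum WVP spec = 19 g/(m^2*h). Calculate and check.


WVP = 4.71 / (18 x 14) x 10000 = 186.90 g/(m^2*h)
Minimum: 19 g/(m^2*h)
Meets spec: Yes


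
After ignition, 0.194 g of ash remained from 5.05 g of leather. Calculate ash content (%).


3.84%


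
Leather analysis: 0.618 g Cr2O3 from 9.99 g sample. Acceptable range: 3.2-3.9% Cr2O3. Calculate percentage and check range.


Cr2O3% = 0.618 / 9.99 x 100 = 6.19%
Acceptable range: 3.2 to 3.9%
Within range: No


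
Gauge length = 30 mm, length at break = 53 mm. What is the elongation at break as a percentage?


76.7%

Extension = 53 - 30 = 23 mm
Elongation = 23 / 30 x 100 = 76.7%


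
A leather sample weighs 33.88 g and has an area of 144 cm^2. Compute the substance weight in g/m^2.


Substance weight = mass / area x 10000
SW = 33.88 / 144 x 10000
SW = 2352.8 g/m^2


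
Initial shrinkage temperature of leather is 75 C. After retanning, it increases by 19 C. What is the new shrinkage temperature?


New Ts = 75 + 19 = 94 C


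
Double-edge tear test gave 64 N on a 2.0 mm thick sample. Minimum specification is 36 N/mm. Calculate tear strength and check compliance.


Tear strength = 32.0 N/mm
Compliant: No


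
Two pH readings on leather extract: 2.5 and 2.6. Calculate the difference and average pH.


Difference = 0.1
Average pH = 2.55


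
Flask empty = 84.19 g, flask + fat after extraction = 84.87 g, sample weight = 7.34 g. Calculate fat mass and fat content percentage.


Fat mass = 84.87 - 84.19 = 0.68 g
Fat% = 0.68 / 7.34 x 100 = 9.3%


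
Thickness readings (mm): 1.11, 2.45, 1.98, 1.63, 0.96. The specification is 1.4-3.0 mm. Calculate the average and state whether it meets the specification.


Average = 1.63 mm
Within specification: Yes


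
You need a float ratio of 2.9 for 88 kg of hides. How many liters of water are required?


255.2 L

Water = hide weight x target ratio
Water = 88 x 2.9 = 255.2 L


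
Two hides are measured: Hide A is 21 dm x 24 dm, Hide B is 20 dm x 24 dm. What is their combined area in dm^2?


984 dm^2
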